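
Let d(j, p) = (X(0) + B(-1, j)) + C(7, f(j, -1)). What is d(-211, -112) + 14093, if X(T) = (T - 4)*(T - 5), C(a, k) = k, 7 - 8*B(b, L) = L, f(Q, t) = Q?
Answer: 55717/4 ≈ 13929.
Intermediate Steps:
B(b, L) = 7/8 - L/8
X(T) = (-5 + T)*(-4 + T) (X(T) = (-4 + T)*(-5 + T) = (-5 + T)*(-4 + T))
d(j, p) = 167/8 + 7*j/8 (d(j, p) = ((20 + 0² - 9*0) + (7/8 - j/8)) + j = ((20 + 0 + 0) + (7/8 - j/8)) + j = (20 + (7/8 - j/8)) + j = (167/8 - j/8) + j = 167/8 + 7*j/8)
d(-211, -112) + 14093 = (167/8 + (7/8)*(-211)) + 14093 = (167/8 - 1477/8) + 14093 = -655/4 + 14093 = 55717/4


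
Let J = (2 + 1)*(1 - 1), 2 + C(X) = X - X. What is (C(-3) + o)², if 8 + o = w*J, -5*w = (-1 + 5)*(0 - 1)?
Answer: 100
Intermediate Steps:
C(X) = -2 (C(X) = -2 + (X - X) = -2 + 0 = -2)
w = ⅘ (w = -(-1 + 5)*(0 - 1)/5 = -4*(-1)/5 = -⅕*(-4) = ⅘ ≈ 0.80000)
J = 0 (J = 3*0 = 0)
o = -8 (o = -8 + (⅘)*0 = -8 + 0 = -8)
(C(-3) + o)² = (-2 - 8)² = (-10)² = 100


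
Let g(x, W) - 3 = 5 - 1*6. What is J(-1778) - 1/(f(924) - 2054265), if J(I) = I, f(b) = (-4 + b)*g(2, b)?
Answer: -3649211649/2052425 ≈ -1778.0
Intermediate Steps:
g(x, W) = 2 (g(x, W) = 3 + (5 - 1*6) = 3 + (5 - 6) = 3 - 1 = 2)
f(b) = -8 + 2*b (f(b) = (-4 + b)*2 = -8 + 2*b)
J(-1778) - 1/(f(924) - 2054265) = -1778 - 1/((-8 + 2*924) - 2054265) = -1778 - 1/((-8 + 1848) - 2054265) = -1778 - 1/(1840 - 2054265) = -1778 - 1/(-2052425) = -1778 - 1*(-1/2052425) = -1778 + 1/2052425 = -3649211649/2052425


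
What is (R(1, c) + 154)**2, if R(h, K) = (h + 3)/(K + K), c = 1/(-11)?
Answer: 17424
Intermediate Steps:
c = -1/11 ≈ -0.090909
R(h, K) = (3 + h)/(2*K) (R(h, K) = (3 + h)/((2*K)) = (3 + h)*(1/(2*K)) = (3 + h)/(2*K))
(R(1, c) + 154)**2 = ((3 + 1)/(2*(-1/11)) + 154)**2 = ((1/2)*(-11)*4 + 154)**2 = (-22 + 154)**2 = 132**2 = 17424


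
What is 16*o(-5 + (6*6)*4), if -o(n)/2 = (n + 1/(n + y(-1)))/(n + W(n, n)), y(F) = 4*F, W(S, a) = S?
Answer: -300256/18765 ≈ -16.001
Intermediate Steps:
o(n) = -(n + 1/(-4 + n))/n (o(n) = -2*(n + 1/(n + 4*(-1)))/(n + n) = -2*(n + 1/(n - 4))/(2*n) = -2*(n + 1/(-4 + n))*1/(2*n) = -(n + 1/(-4 + n))/n)
16*o(-5 + (6*6)*4) = 16*((-1 - (-5 + (6*6)*4)² + 4*(-5 + (6*6)*4))/((-5 + (6*6)*4)*(-4 + (-5 + (6*6)*4)))) = 16*((-1 - (-5 + 36*4)² + 4*(-5 + 36*4))/((-5 + 36*4)*(-4 + (-5 + 36*4)))) = 16*((-1 - (-5 + 144)² + 4*(-5 + 144))/((-5 + 144)*(-4 + (-5 + 144)))) = 16*((-1 - 1*139² + 4*139)/(139*(-4 + 139))) = 16*((1/139)*(-1 - 1*19321 + 556)/135) = 16*((1/139)*(1/135)*(-1 - 19321 + 556)) = 16*((1/139)*(1/135)*(-18766)) = 16*(-18766/18765) = -300256/18765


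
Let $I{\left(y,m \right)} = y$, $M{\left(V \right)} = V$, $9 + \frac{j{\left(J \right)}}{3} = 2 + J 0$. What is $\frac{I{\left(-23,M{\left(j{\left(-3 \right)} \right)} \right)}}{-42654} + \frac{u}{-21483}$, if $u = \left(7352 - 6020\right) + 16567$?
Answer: $- \frac{36331897}{43635042} \approx -0.83263$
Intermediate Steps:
$j{\left(J \right)} = -21$ ($j{\left(J \right)} = -27 + 3 \left(2 + J 0\right) = -27 + 3 \left(2 + 0\right) = -27 + 3 \cdot 2 = -27 + 6 = -21$)
$u = 17899$ ($u = 1332 + 16567 = 17899$)
$\frac{I{\left(-23,M{\left(j{\left(-3 \right)} \right)} \right)}}{-42654} + \frac{u}{-21483} = - \frac{23}{-42654} + \frac{17899}{-21483} = \left(-23\right) \left(- \frac{1}{42654}\right) + 17899 \left(- \frac{1}{21483}\right) = \frac{23}{42654} - \frac{2557}{3069} = - \frac{36331897}{43635042}$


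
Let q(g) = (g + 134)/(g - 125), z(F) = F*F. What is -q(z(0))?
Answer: 134/125 ≈ 1.0720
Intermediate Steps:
z(F) = F²
q(g) = (134 + g)/(-125 + g)
-q(z(0)) = -(134 + 0²)/(-125 + 0²) = -(134 + 0)/(-125 + 0) = -134/(-125) = -(-1)*134/125 = -1*(-134/125) = 134/125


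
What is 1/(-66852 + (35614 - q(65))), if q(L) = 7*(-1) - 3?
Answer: -1/31228 ≈ -3.2023e-5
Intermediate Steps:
q(L) = -10 (q(L) = -7 - 3 = -10)
1/(-66852 + (35614 - q(65))) = 1/(-66852 + (35614 - 1*(-10))) = 1/(-66852 + (35614 + 10)) = 1/(-66852 + 35624) = 1/(-31228) = -1/31228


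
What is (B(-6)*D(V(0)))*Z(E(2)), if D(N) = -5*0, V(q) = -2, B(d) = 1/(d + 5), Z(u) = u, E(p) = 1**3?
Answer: 0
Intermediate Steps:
E(p) = 1
B(d) = 1/(5 + d)
D(N) = 0
(B(-6)*D(V(0)))*Z(E(2)) = (0/(5 - 6))*1 = (0/(-1))*1 = -1*0*1 = 0*1 = 0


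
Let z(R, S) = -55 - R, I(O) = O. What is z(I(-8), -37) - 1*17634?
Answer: -17681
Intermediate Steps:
z(I(-8), -37) - 1*17634 = (-55 - 1*(-8)) - 1*17634 = (-55 + 8) - 17634 = -47 - 17634 = -17681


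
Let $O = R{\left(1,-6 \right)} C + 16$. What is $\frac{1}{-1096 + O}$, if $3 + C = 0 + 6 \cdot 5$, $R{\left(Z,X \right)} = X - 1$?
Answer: $- \frac{1}{1269} \approx -0.00078802$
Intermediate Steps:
$R{\left(Z,X \right)} = -1 + X$
$C = 27$ ($C = -3 + \left(0 + 6 \cdot 5\right) = -3 + \left(0 + 30\right) = -3 + 30 = 27$)
$O = -173$ ($O = \left(-1 - 6\right) 27 + 16 = \left(-7\right) 27 + 16 = -189 + 16 = -173$)
$\frac{1}{-1096 + O} = \frac{1}{-1096 - 173} = \frac{1}{-1269} = - \frac{1}{1269}$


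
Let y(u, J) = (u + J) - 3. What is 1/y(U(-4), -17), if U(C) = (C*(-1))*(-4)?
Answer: -1/36 ≈ -0.027778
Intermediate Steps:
U(C) = 4*C (U(C) = -C*(-4) = 4*C)
y(u, J) = -3 + J + u (y(u, J) = (J + u) - 3 = -3 + J + u)
1/y(U(-4), -17) = 1/(-3 - 17 + 4*(-4)) = 1/(-3 - 17 - 16) = 1/(-36) = -1/36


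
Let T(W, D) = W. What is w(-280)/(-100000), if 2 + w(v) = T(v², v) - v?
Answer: -39339/50000 ≈ -0.78678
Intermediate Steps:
w(v) = -2 + v² - v (w(v) = -2 + (v² - v) = -2 + v² - v)
w(-280)/(-100000) = (-2 + (-280)² - 1*(-280))/(-100000) = (-2 + 78400 + 280)*(-1/100000) = 78678*(-1/100000) = -39339/50000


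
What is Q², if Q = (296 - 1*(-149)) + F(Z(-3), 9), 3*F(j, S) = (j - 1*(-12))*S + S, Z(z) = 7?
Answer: 255025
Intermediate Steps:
F(j, S) = S/3 + S*(12 + j)/3 (F(j, S) = ((j - 1*(-12))*S + S)/3 = ((j + 12)*S + S)/3 = ((12 + j)*S + S)/3 = (S*(12 + j) + S)/3 = (S + S*(12 + j))/3 = S/3 + S*(12 + j)/3)
Q = 505 (Q = (296 - 1*(-149)) + (⅓)*9*(13 + 7) = (296 + 149) + (⅓)*9*20 = 445 + 60 = 505)
Q² = 505² = 255025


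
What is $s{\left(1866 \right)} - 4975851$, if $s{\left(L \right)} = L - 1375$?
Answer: $-4975360$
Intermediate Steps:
$s{\left(L \right)} = -1375 + L$
$s{\left(1866 \right)} - 4975851 = \left(-1375 + 1866\right) - 4975851 = 491 - 4975851 = -4975360$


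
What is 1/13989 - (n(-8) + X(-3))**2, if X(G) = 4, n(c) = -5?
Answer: -13988/13989 ≈ -0.99993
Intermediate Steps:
1/13989 - (n(-8) + X(-3))**2 = 1/13989 - (-5 + 4)**2 = 1/13989 - 1*(-1)**2 = 1/13989 - 1*1 = 1/13989 - 1 = -13988/13989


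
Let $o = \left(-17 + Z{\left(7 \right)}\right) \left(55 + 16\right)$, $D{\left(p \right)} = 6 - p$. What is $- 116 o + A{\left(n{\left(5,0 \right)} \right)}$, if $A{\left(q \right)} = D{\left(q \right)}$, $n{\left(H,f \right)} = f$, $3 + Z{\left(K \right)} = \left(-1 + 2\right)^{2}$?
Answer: $156490$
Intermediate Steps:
$Z{\left(K \right)} = -2$ ($Z{\left(K \right)} = -3 + \left(-1 + 2\right)^{2} = -3 + 1^{2} = -3 + 1 = -2$)
$A{\left(q \right)} = 6 - q$
$o = -1349$ ($o = \left(-17 - 2\right) \left(55 + 16\right) = \left(-19\right) 71 = -1349$)
$- 116 o + A{\left(n{\left(5,0 \right)} \right)} = \left(-116\right) \left(-1349\right) + \left(6 - 0\right) = 156484 + \left(6 + 0\right) = 156484 + 6 = 156490$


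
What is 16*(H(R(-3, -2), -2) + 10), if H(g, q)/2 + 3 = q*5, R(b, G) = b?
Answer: -256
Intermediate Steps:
H(g, q) = -6 + 10*q (H(g, q) = -6 + 2*(q*5) = -6 + 2*(5*q) = -6 + 10*q)
16*(H(R(-3, -2), -2) + 10) = 16*((-6 + 10*(-2)) + 10) = 16*((-6 - 20) + 10) = 16*(-26 + 10) = 16*(-16) = -256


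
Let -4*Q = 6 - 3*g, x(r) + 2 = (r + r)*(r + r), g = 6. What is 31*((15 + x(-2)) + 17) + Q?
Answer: 1429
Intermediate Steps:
x(r) = -2 + 4*r**2 (x(r) = -2 + (r + r)*(r + r) = -2 + (2*r)*(2*r) = -2 + 4*r**2)
Q = 3 (Q = -(6 - 3*6)/4 = -(6 - 18)/4 = -1/4*(-12) = 3)
31*((15 + x(-2)) + 17) + Q = 31*((15 + (-2 + 4*(-2)**2)) + 17) + 3 = 31*((15 + (-2 + 4*4)) + 17) + 3 = 31*((15 + (-2 + 16)) + 17) + 3 = 31*((15 + 14) + 17) + 3 = 31*(29 + 17) + 3 = 31*46 + 3 = 1426 + 3 = 1429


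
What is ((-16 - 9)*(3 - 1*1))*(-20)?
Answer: 1000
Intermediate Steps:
((-16 - 9)*(3 - 1*1))*(-20) = -25*(3 - 1)*(-20) = -25*2*(-20) = -50*(-20) = 1000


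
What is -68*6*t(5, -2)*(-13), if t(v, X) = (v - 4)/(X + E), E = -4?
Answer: -884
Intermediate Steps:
t(v, X) = (-4 + v)/(-4 + X) (t(v, X) = (v - 4)/(X - 4) = (-4 + v)/(-4 + X))
-68*6*t(5, -2)*(-13) = -68*6*((-4 + 5)/(-4 - 2))*(-13) = -68*6*(1/(-6))*(-13) = -68*6*(-⅙*1)*(-13) = -68*6*(-⅙)*(-13) = -(-68)*(-13) = -68*13 = -884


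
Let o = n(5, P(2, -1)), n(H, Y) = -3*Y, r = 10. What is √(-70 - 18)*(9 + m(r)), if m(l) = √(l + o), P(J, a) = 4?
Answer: -4*√11 + 18*I*√22 ≈ -13.266 + 84.427*I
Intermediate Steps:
o = -12 (o = -3*4 = -12)
m(l) = √(-12 + l) (m(l) = √(l - 12) = √(-12 + l))
√(-70 - 18)*(9 + m(r)) = √(-70 - 18)*(9 + √(-12 + 10)) = √(-88)*(9 + √(-2)) = (2*I*√22)*(9 + I*√2) = 2*I*√22*(9 + I*√2)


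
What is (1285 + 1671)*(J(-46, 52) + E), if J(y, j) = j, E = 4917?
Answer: 14688364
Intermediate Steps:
(1285 + 1671)*(J(-46, 52) + E) = (1285 + 1671)*(52 + 4917) = 2956*4969 = 14688364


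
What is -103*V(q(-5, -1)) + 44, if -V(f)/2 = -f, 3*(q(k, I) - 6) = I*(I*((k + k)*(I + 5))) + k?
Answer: 1898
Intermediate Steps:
q(k, I) = 6 + k/3 + 2*k*I²*(5 + I)/3 (q(k, I) = 6 + (I*(I*((k + k)*(I + 5))) + k)/3 = 6 + (I*(I*((2*k)*(5 + I))) + k)/3 = 6 + (I*(I*(2*k*(5 + I))) + k)/3 = 6 + (I*(2*I*k*(5 + I)) + k)/3 = 6 + (2*k*I²*(5 + I) + k)/3 = 6 + (k + 2*k*I²*(5 + I))/3 = 6 + (k/3 + 2*k*I²*(5 + I)/3) = 6 + k/3 + 2*k*I²*(5 + I)/3)
V(f) = 2*f (V(f) = -(-2)*f = 2*f)
-103*V(q(-5, -1)) + 44 = -206*(6 + (⅓)*(-5) + (⅔)*(-5)*(-1)³ + (10/3)*(-5)*(-1)²) + 44 = -206*(6 - 5/3 + (⅔)*(-5)*(-1) + (10/3)*(-5)*1) + 44 = -206*(6 - 5/3 + 10/3 - 50/3) + 44 = -206*(-9) + 44 = -103*(-18) + 44 = 1854 + 44 = 1898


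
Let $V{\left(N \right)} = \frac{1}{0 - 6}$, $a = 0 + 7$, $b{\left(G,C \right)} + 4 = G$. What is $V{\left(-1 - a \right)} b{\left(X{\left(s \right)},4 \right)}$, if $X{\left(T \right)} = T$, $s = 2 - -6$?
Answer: $- \frac{2}{3} \approx -0.66667$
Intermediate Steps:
$s = 8$ ($s = 2 + 6 = 8$)
$b{\left(G,C \right)} = -4 + G$
$a = 7$
$V{\left(N \right)} = - \frac{1}{6}$ ($V{\left(N \right)} = \frac{1}{-6} = - \frac{1}{6}$)
$V{\left(-1 - a \right)} b{\left(X{\left(s \right)},4 \right)} = - \frac{-4 + 8}{6} = \left(- \frac{1}{6}\right) 4 = - \frac{2}{3}$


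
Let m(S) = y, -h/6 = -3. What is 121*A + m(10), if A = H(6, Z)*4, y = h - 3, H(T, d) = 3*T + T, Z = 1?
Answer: 11631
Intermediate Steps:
h = 18 (h = -6*(-3) = 18)
H(T, d) = 4*T
y = 15 (y = 18 - 3 = 15)
m(S) = 15
A = 96 (A = (4*6)*4 = 24*4 = 96)
121*A + m(10) = 121*96 + 15 = 11616 + 15 = 11631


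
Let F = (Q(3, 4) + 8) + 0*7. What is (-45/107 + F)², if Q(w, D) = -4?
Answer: 146689/11449 ≈ 12.812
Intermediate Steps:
F = 4 (F = (-4 + 8) + 0*7 = 4 + 0 = 4)
(-45/107 + F)² = (-45/107 + 4)² = (383/107)² = 146689/11449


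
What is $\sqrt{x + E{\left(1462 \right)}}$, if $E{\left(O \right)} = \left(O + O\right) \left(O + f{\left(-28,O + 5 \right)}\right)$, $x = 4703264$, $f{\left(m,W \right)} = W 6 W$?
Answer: $4 \sqrt{2360326723} \approx 1.9433 \cdot 10^{5}$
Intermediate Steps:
$f{\left(m,W \right)} = 6 W^{2}$ ($f{\left(m,W \right)} = 6 W W = 6 W^{2}$)
$E{\left(O \right)} = 2 O \left(O + 6 \left(5 + O\right)^{2}\right)$ ($E{\left(O \right)} = \left(O + O\right) \left(O + 6 \left(O + 5\right)^{2}\right) = 2 O \left(O + 6 \left(5 + O\right)^{2}\right)$)
$\sqrt{x + E{\left(1462 \right)}} = \sqrt{4703264 + 2 \cdot 1462 \left(1462 + 6 \left(5 + 1462\right)^{2}\right)} = \sqrt{4703264 + 2 \cdot 1462 \left(1462 + 6 \cdot 1467^{2}\right)} = \sqrt{4703264 + 2 \cdot 1462 \left(1462 + 6 \cdot 2152089\right)} = \sqrt{4703264 + 2 \cdot 1462 \left(1462 + 12912534\right)} = \sqrt{4703264 + 2 \cdot 1462 \cdot 12913996} = \sqrt{4703264 + 37760524304} = \sqrt{37765227568} = 4 \sqrt{2360326723}$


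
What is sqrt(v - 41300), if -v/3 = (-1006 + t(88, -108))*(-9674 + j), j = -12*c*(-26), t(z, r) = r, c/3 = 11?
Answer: 4*sqrt(127339) ≈ 1427.4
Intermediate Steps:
c = 33 (c = 3*11 = 33)
j = 10296 (j = -12*33*(-26) = -396*(-26) = 10296)
v = 2078724 (v = -3*(-1006 - 108)*(-9674 + 10296) = -(-3342)*622 = -3*(-692908) = 2078724)
sqrt(v - 41300) = sqrt(2078724 - 41300) = sqrt(2037424) = 4*sqrt(127339)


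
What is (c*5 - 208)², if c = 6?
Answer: 31684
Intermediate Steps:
(c*5 - 208)² = (6*5 - 208)² = (30 - 208)² = (-178)² = 31684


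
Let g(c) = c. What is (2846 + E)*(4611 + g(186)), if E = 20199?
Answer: 110546865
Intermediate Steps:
(2846 + E)*(4611 + g(186)) = (2846 + 20199)*(4611 + 186) = 23045*4797 = 110546865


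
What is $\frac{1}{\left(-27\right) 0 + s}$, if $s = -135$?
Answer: $- \frac{1}{135} \approx -0.0074074$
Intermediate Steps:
$\frac{1}{\left(-27\right) 0 + s} = \frac{1}{\left(-27\right) 0 - 135} = \frac{1}{0 - 135} = \frac{1}{-135} = - \frac{1}{135}$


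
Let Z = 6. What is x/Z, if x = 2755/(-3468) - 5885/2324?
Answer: -3351475/6044724 ≈ -0.55445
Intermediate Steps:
x = -3351475/1007454 (x = 2755*(-1/3468) - 5885*1/2324 = -2755/3468 - 5885/2324 = -3351475/1007454 ≈ -3.3267)
x/Z = -3351475/1007454/6 = (⅙)*(-3351475/1007454) = -3351475/6044724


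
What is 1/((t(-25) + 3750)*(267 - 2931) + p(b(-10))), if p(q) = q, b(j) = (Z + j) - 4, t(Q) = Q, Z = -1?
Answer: -1/9923415 ≈ -1.0077e-7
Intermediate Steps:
b(j) = -5 + j (b(j) = (-1 + j) - 4 = -5 + j)
1/((t(-25) + 3750)*(267 - 2931) + p(b(-10))) = 1/((-25 + 3750)*(267 - 2931) + (-5 - 10)) = 1/(3725*(-2664) - 15) = 1/(-9923400 - 15) = 1/(-9923415) = -1/9923415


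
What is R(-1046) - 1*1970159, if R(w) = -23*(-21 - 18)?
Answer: -1969262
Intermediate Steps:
R(w) = 897 (R(w) = -23*(-39) = 897)
R(-1046) - 1*1970159 = 897 - 1*1970159 = 897 - 1970159 = -1969262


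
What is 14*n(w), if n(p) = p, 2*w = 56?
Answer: 392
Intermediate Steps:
w = 28 (w = (1/2)*56 = 28)
14*n(w) = 14*28 = 392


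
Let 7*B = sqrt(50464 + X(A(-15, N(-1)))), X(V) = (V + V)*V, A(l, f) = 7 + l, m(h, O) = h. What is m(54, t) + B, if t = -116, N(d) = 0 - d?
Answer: 54 + 4*sqrt(3162)/7 ≈ 86.132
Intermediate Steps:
N(d) = -d
X(V) = 2*V**2 (X(V) = (2*V)*V = 2*V**2)
B = 4*sqrt(3162)/7 (B = sqrt(50464 + 2*(7 - 15)**2)/7 = sqrt(50464 + 2*(-8)**2)/7 = sqrt(50464 + 2*64)/7 = sqrt(50464 + 128)/7 = sqrt(50592)/7 = (4*sqrt(3162))/7 = 4*sqrt(3162)/7 ≈ 32.132)
m(54, t) + B = 54 + 4*sqrt(3162)/7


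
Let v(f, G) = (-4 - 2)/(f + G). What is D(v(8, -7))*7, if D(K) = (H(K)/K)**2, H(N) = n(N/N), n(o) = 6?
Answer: 7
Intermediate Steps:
H(N) = 6
v(f, G) = -6/(G + f)
D(K) = 36/K**2 (D(K) = (6/K)**2 = 36/K**2)
D(v(8, -7))*7 = (36/(-6/(-7 + 8))**2)*7 = (36/(-6/1)**2)*7 = (36/(-6*1)**2)*7 = (36/(-6)**2)*7 = (36*(1/36))*7 = 1*7 = 7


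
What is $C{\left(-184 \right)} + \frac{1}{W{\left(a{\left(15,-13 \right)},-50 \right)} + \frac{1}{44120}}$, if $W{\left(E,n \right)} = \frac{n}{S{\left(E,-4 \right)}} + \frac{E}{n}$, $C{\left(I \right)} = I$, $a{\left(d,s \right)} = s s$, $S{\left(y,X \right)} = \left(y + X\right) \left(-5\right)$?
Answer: $- \frac{4453521856}{24164359} \approx -184.3$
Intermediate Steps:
$S{\left(y,X \right)} = - 5 X - 5 y$ ($S{\left(y,X \right)} = \left(X + y\right) \left(-5\right) = - 5 X - 5 y$)
$a{\left(d,s \right)} = s^{2}$
$W{\left(E,n \right)} = \frac{E}{n} + \frac{n}{20 - 5 E}$ ($W{\left(E,n \right)} = \frac{n}{\left(-5\right) \left(-4\right) - 5 E} + \frac{E}{n} = \frac{n}{20 - 5 E} + \frac{E}{n} = \frac{E}{n} + \frac{n}{20 - 5 E}$)
$C{\left(-184 \right)} + \frac{1}{W{\left(a{\left(15,-13 \right)},-50 \right)} + \frac{1}{44120}} = -184 + \frac{1}{\frac{- \frac{\left(-50\right)^{2}}{5} + \left(-13\right)^{2} \left(-4 + \left(-13\right)^{2}\right)}{\left(-50\right) \left(-4 + \left(-13\right)^{2}\right)} + \frac{1}{44120}} = -184 + \frac{1}{- \frac{\left(- \frac{1}{5}\right) 2500 + 169 \left(-4 + 169\right)}{50 \left(-4 + 169\right)} + \frac{1}{44120}} = -184 + \frac{1}{- \frac{-500 + 169 \cdot 165}{50 \cdot 165} + \frac{1}{44120}} = -184 + \frac{1}{\left(- \frac{1}{50}\right) \frac{1}{165} \left(-500 + 27885\right) + \frac{1}{44120}} = -184 + \frac{1}{\left(- \frac{1}{50}\right) \frac{1}{165} \cdot 27385 + \frac{1}{44120}} = -184 + \frac{1}{- \frac{5477}{1650} + \frac{1}{44120}} = -184 + \frac{1}{- \frac{24164359}{7279800}} = -184 - \frac{7279800}{24164359} = - \frac{4453521856}{24164359}$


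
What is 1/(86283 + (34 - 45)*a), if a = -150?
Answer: 1/87933 ≈ 1.1372e-5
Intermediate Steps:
1/(86283 + (34 - 45)*a) = 1/(86283 + (34 - 45)*(-150)) = 1/(86283 - 11*(-150)) = 1/(86283 + 1650) = 1/87933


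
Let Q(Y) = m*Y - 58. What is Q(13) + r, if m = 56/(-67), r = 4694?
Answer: 309884/67 ≈ 4625.1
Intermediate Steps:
m = -56/67 (m = 56*(-1/67) = -56/67 ≈ -0.83582)
Q(Y) = -58 - 56*Y/67 (Q(Y) = -56*Y/67 - 58 = -58 - 56*Y/67)
Q(13) + r = (-58 - 56/67*13) + 4694 = (-58 - 728/67) + 4694 = -4614/67 + 4694 = 309884/67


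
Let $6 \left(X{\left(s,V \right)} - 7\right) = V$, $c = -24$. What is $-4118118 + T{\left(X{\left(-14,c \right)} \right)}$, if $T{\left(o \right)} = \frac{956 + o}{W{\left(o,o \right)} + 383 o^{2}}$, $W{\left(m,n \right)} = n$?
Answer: $- \frac{14207506141}{3450} \approx -4.1181 \cdot 10^{6}$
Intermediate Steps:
$X{\left(s,V \right)} = 7 + \frac{V}{6}$
$T{\left(o \right)} = \frac{956 + o}{o + 383 o^{2}}$
$-4118118 + T{\left(X{\left(-14,c \right)} \right)} = -4118118 + \frac{956 + \left(7 + \frac{1}{6} \left(-24\right)\right)}{\left(7 + \frac{1}{6} \left(-24\right)\right) \left(1 + 383 \left(7 + \frac{1}{6} \left(-24\right)\right)\right)} = -4118118 + \frac{956 + \left(7 - 4\right)}{\left(7 - 4\right) \left(1 + 383 \left(7 - 4\right)\right)} = -4118118 + \frac{956 + 3}{3 \left(1 + 383 \cdot 3\right)} = -4118118 + \frac{1}{3} \frac{1}{1 + 1149} \cdot 959 = -4118118 + \frac{1}{3} \cdot \frac{1}{1150} \cdot 959 = -4118118 + \frac{959}{3450} = - \frac{14207506141}{3450}$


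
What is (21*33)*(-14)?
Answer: -9702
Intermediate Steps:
(21*33)*(-14) = 693*(-14) = -9702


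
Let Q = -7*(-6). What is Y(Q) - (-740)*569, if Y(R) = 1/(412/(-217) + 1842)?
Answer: 168130100337/399302 ≈ 4.2106e+5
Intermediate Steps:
Q = 42
Y(R) = 217/399302 (Y(R) = 1/(412*(-1/217) + 1842) = 1/(-412/217 + 1842) = 1/(399302/217) = 217/399302)
Y(Q) - (-740)*569 = 217/399302 - (-740)*569 = 217/399302 - 1*(-421060) = 217/399302 + 421060 = 168130100337/399302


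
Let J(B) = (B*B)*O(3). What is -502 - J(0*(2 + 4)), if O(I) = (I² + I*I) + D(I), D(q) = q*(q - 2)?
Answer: -502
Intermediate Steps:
D(q) = q*(-2 + q)
O(I) = 2*I² + I*(-2 + I) (O(I) = (I² + I*I) + I*(-2 + I) = (I² + I²) + I*(-2 + I) = 2*I² + I*(-2 + I))
J(B) = 21*B² (J(B) = (B*B)*(3*(-2 + 3*3)) = B²*(3*(-2 + 9)) = B²*(3*7) = B²*21 = 21*B²)
-502 - J(0*(2 + 4)) = -502 - 21*(0*(2 + 4))² = -502 - 21*(0*6)² = -502 - 21*0² = -502 - 21*0 = -502 - 1*0 = -502 + 0 = -502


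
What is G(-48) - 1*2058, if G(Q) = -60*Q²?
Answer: -140298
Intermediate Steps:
G(-48) - 1*2058 = -60*(-48)² - 1*2058 = -60*2304 - 2058 = -138240 - 2058 = -140298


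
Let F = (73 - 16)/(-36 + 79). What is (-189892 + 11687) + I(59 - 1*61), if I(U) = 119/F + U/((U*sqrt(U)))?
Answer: -10152568/57 - I*sqrt(2)/2 ≈ -1.7812e+5 - 0.70711*I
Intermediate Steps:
F = 57/43 ≈ 1.3256
I(U) = 5117/57 + 1/sqrt(U) (I(U) = 119/(57/43) + U/((U*sqrt(U))) = 119*(43/57) + U/(U**(3/2)) = 5117/57 + U/U**(3/2) = 5117/57 + 1/sqrt(U))
(-189892 + 11687) + I(59 - 1*61) = (-189892 + 11687) + (5117/57 + 1/sqrt(59 - 1*61)) = -178205 + (5117/57 + 1/sqrt(59 - 61)) = -178205 + (5117/57 + 1/sqrt(-2)) = -178205 + (5117/57 - I*sqrt(2)/2) = -10152568/57 - I*sqrt(2)/2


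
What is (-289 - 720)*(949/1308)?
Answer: -957541/1308 ≈ -732.06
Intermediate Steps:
(-289 - 720)*(949/1308) = -957541/1308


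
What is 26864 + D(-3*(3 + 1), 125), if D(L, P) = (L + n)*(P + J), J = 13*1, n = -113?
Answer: 9614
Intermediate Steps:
J = 13
D(L, P) = (-113 + L)*(13 + P) (D(L, P) = (L - 113)*(P + 13) = (-113 + L)*(13 + P))
26864 + D(-3*(3 + 1), 125) = 26864 + (-1469 - 113*125 + 13*(-3*(3 + 1)) - 3*(3 + 1)*125) = 26864 + (-1469 - 14125 + 13*(-3*4) - 3*4*125) = 26864 + (-1469 - 14125 + 13*(-12) - 12*125) = 26864 + (-1469 - 14125 - 156 - 1500) = 26864 - 17250 = 9614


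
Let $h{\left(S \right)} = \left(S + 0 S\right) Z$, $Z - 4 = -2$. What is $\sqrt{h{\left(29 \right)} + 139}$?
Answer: $\sqrt{197} \approx 14.036$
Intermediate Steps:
$Z = 2$ ($Z = 4 - 2 = 2$)
$h{\left(S \right)} = 2 S$ ($h{\left(S \right)} = \left(S + 0 S\right) 2 = \left(S + 0\right) 2 = S 2 = 2 S$)
$\sqrt{h{\left(29 \right)} + 139} = \sqrt{2 \cdot 29 + 139} = \sqrt{58 + 139} = \sqrt{197}$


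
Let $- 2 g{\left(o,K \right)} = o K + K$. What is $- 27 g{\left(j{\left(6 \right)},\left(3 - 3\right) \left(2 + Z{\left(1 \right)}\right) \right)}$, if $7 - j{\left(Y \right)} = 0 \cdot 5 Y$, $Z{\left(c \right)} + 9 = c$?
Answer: $0$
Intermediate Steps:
$Z{\left(c \right)} = -9 + c$
$j{\left(Y \right)} = 7$ ($j{\left(Y \right)} = 7 - 0 \cdot 5 Y = 7 - 0 Y = 7 - 0 = 7 + 0 = 7$)
$g{\left(o,K \right)} = - \frac{K}{2} - \frac{K o}{2}$ ($g{\left(o,K \right)} = - \frac{o K + K}{2} = - \frac{K o + K}{2} = - \frac{K + K o}{2} = - \frac{K}{2} - \frac{K o}{2}$)
$- 27 g{\left(j{\left(6 \right)},\left(3 - 3\right) \left(2 + Z{\left(1 \right)}\right) \right)} = - 27 \left(- \frac{\left(3 - 3\right) \left(2 + \left(-9 + 1\right)\right) \left(1 + 7\right)}{2}\right) = - 27 \left(\left(- \frac{1}{2}\right) 0 \left(2 - 8\right) 8\right) = - 27 \left(\left(- \frac{1}{2}\right) 0 \left(-6\right) 8\right) = - 27 \left(\left(- \frac{1}{2}\right) 0 \cdot 8\right) = \left(-27\right) 0 = 0$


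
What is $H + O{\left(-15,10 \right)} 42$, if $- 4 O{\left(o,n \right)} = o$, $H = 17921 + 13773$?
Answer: $\frac{63703}{2} \approx 31852.0$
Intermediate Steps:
$H = 31694$
$O{\left(o,n \right)} = - \frac{o}{4}$
$H + O{\left(-15,10 \right)} 42 = 31694 + \left(- \frac{1}{4}\right) \left(-15\right) 42 = 31694 + \frac{15}{4} \cdot 42 = 31694 + \frac{315}{2} = \frac{63703}{2}$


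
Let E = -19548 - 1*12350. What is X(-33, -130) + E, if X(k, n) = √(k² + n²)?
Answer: -31898 + √17989 ≈ -31764.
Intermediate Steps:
E = -31898 (E = -19548 - 12350 = -31898)
X(-33, -130) + E = √((-33)² + (-130)²) - 31898 = √(1089 + 16900) - 31898 = √17989 - 31898 = -31898 + √17989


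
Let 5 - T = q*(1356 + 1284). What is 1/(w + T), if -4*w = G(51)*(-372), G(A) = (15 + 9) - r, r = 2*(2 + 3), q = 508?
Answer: -1/1339813 ≈ -7.4637e-7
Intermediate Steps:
r = 10 (r = 2*5 = 10)
T = -1341115 (T = 5 - 508*(1356 + 1284) = 5 - 508*2640 = 5 - 1*1341120 = 5 - 1341120 = -1341115)
G(A) = 14 (G(A) = (15 + 9) - 1*10 = 24 - 10 = 14)
w = 1302 (w = -7*(-372)/2 = -¼*(-5208) = 1302)
1/(w + T) = 1/(1302 - 1341115) = 1/(-1339813) = -1/1339813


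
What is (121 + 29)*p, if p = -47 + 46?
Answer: -150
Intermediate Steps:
p = -1
(121 + 29)*p = (121 + 29)*(-1) = 150*(-1) = -150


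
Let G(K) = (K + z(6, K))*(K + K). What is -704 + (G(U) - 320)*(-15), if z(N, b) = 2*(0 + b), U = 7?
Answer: -314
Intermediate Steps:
z(N, b) = 2*b
G(K) = 6*K**2 (G(K) = (K + 2*K)*(K + K) = (3*K)*(2*K) = 6*K**2)
-704 + (G(U) - 320)*(-15) = -704 + (6*7**2 - 320)*(-15) = -704 + (6*49 - 320)*(-15) = -704 + (294 - 320)*(-15) = -704 - 26*(-15) = -704 + 390 = -314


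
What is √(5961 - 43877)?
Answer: 2*I*√9479 ≈ 194.72*I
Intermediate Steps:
√(5961 - 43877) = √(-37916) = 2*I*√9479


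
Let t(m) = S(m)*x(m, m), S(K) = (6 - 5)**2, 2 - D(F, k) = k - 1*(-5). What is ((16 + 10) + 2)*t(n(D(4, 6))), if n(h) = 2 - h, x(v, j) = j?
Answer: 308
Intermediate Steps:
D(F, k) = -3 - k (D(F, k) = 2 - (k - 1*(-5)) = 2 - (k + 5) = 2 - (5 + k) = 2 + (-5 - k) = -3 - k)
S(K) = 1 (S(K) = 1**2 = 1)
t(m) = m (t(m) = 1*m = m)
((16 + 10) + 2)*t(n(D(4, 6))) = ((16 + 10) + 2)*(2 - (-3 - 1*6)) = (26 + 2)*(2 - (-3 - 6)) = 28*(2 - 1*(-9)) = 28*(2 + 9) = 28*11 = 308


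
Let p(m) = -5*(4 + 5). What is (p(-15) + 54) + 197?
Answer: 206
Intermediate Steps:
p(m) = -45 (p(m) = -5*9 = -45)
(p(-15) + 54) + 197 = (-45 + 54) + 197 = 9 + 197 = 206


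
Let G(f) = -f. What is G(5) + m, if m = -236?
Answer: -241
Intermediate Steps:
G(5) + m = -1*5 - 236 = -5 - 236 = -241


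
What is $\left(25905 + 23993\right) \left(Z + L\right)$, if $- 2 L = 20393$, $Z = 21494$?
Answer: $563722655$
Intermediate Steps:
$L = - \frac{20393}{2}$ ($L = \left(- \frac{1}{2}\right) 20393 = - \frac{20393}{2} \approx -10197.0$)
$\left(25905 + 23993\right) \left(Z + L\right) = \left(25905 + 23993\right) \left(21494 - \frac{20393}{2}\right) = 49898 \cdot \frac{22595}{2} = 563722655$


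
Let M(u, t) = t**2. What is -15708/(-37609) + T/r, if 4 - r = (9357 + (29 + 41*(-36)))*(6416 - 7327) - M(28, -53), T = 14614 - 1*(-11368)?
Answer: 10383031702/24646965837 ≈ 0.42127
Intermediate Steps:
T = 25982 (T = 14614 + 11368 = 25982)
r = 7208823 (r = 4 - ((9357 + (29 + 41*(-36)))*(6416 - 7327) - 1*(-53)**2) = 4 - ((9357 + (29 - 1476))*(-911) - 1*2809) = 4 - ((9357 - 1447)*(-911) - 2809) = 4 - (7910*(-911) - 2809) = 4 - (-7206010 - 2809) = 4 - 1*(-7208819) = 4 + 7208819 = 7208823)
-15708/(-37609) + T/r = -15708/(-37609) + 25982/7208823 = -15708*(-1/37609) + 25982*(1/7208823) = 1428/3419 + 25982/7208823 = 10383031702/24646965837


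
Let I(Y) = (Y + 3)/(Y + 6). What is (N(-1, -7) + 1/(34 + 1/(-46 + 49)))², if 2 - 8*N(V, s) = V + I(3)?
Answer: 628849/6110784 ≈ 0.10291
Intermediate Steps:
I(Y) = (3 + Y)/(6 + Y)
N(V, s) = ⅙ - V/8 (N(V, s) = ¼ - (V + (3 + 3)/(6 + 3))/8 = ¼ - (V + 6/9)/8 = ¼ - (V + (⅑)*6)/8 = ¼ - (V + ⅔)/8 = ¼ - (⅔ + V)/8 = ¼ + (-1/12 - V/8) = ⅙ - V/8)
(N(-1, -7) + 1/(34 + 1/(-46 + 49)))² = ((⅙ - ⅛*(-1)) + 1/(34 + 1/(-46 + 49)))² = ((⅙ + ⅛) + 1/(34 + 1/3))² = (7/24 + 1/(34 + ⅓))² = (7/24 + 1/(103/3))² = (7/24 + 3/103)² = (793/2472)² = 628849/6110784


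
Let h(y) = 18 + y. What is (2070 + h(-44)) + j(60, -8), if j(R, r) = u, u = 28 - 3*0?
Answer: 2072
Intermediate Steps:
u = 28 (u = 28 + 0 = 28)
j(R, r) = 28
(2070 + h(-44)) + j(60, -8) = (2070 + (18 - 44)) + 28 = (2070 - 26) + 28 = 2044 + 28 = 2072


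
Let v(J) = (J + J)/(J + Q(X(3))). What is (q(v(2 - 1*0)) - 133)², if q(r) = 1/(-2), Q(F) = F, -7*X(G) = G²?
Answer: 71289/4 ≈ 17822.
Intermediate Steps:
X(G) = -G²/7
v(J) = 2*J/(-9/7 + J) (v(J) = (J + J)/(J - ⅐*3²) = (2*J)/(J - ⅐*9) = (2*J)/(J - 9/7) = (2*J)/(-9/7 + J) = 2*J/(-9/7 + J))
q(r) = -½
(q(v(2 - 1*0)) - 133)² = (-½ - 133)² = (-267/2)² = 71289/4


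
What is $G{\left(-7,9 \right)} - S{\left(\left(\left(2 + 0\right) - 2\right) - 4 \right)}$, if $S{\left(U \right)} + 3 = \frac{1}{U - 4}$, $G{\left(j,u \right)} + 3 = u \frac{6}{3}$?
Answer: $\frac{145}{8} \approx 18.125$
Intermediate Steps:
$G{\left(j,u \right)} = -3 + 2 u$ ($G{\left(j,u \right)} = -3 + u \frac{6}{3} = -3 + u 6 \cdot \frac{1}{3} = -3 + u 2 = -3 + 2 u$)
$S{\left(U \right)} = -3 + \frac{1}{-4 + U}$ ($S{\left(U \right)} = -3 + \frac{1}{U - 4} = -3 + \frac{1}{-4 + U}$)
$G{\left(-7,9 \right)} - S{\left(\left(\left(2 + 0\right) - 2\right) - 4 \right)} = \left(-3 + 2 \cdot 9\right) - \frac{13 - 3 \left(\left(\left(2 + 0\right) - 2\right) - 4\right)}{-4 + \left(\left(\left(2 + 0\right) - 2\right) - 4\right)} = \left(-3 + 18\right) - \frac{13 - 3 \left(\left(2 - 2\right) - 4\right)}{-4 + \left(\left(2 - 2\right) - 4\right)} = 15 - \frac{13 - 3 \left(0 - 4\right)}{-4 + \left(0 - 4\right)} = 15 - \frac{13 - -12}{-4 - 4} = 15 - \frac{13 + 12}{-8} = 15 - \left(- \frac{1}{8}\right) 25 = 15 - - \frac{25}{8} = 15 + \frac{25}{8} = \frac{145}{8}$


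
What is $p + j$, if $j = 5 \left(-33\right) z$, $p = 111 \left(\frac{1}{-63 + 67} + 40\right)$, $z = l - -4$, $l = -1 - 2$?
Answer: $\frac{17211}{4} \approx 4302.8$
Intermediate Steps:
$l = -3$
$z = 1$ ($z = -3 - -4 = -3 + 4 = 1$)
$p = \frac{17871}{4}$ ($p = 111 \left(\frac{1}{4} + 40\right) = 111 \cdot \frac{161}{4} = \frac{17871}{4} \approx 4467.8$)
$j = -165$ ($j = 5 \left(-33\right) 1 = \left(-165\right) 1 = -165$)
$p + j = \frac{17871}{4} - 165 = \frac{17211}{4}$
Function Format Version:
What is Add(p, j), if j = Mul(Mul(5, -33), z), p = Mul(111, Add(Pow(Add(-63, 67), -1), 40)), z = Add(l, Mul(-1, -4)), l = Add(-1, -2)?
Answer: Rational(17211, 4) ≈ 4302.8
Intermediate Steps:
l = -3
z = 1 (z = Add(-3, Mul(-1, -4)) = Add(-3, 4) = 1)
p = Rational(17871, 4) (p = Mul(111, Add(Pow(4, -1), 40)) = Mul(111, Add(Rational(1, 4), 40)) = Mul(111, Rational(161, 4)) = Rational(17871, 4) ≈ 4467.8)
j = -165 (j = Mul(Mul(5, -33), 1) = Mul(-165, 1) = -165)
Add(p, j) = Add(Rational(17871, 4), -165) = Rational(17211, 4)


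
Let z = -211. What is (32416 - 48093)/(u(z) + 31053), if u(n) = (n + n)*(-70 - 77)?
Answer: -15677/93087 ≈ -0.16841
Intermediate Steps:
u(n) = -294*n (u(n) = (2*n)*(-147) = -294*n)
(32416 - 48093)/(u(z) + 31053) = (32416 - 48093)/(-294*(-211) + 31053) = -15677/(62034 + 31053) = -15677/93087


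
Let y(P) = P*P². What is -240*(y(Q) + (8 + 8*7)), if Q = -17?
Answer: 1163760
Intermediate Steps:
y(P) = P³
-240*(y(Q) + (8 + 8*7)) = -240*((-17)³ + (8 + 8*7)) = -240*(-4913 + (8 + 56)) = -240*(-4913 + 64) = -240*(-4849) = 1163760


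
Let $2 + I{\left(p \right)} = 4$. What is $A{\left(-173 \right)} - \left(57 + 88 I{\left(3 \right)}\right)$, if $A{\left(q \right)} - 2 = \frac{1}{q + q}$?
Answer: $- \frac{79927}{346} \approx -231.0$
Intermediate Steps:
$I{\left(p \right)} = 2$ ($I{\left(p \right)} = -2 + 4 = 2$)
$A{\left(q \right)} = 2 + \frac{1}{2 q}$ ($A{\left(q \right)} = 2 + \frac{1}{q + q} = 2 + \frac{1}{2 q}$)
$A{\left(-173 \right)} - \left(57 + 88 I{\left(3 \right)}\right) = \left(2 + \frac{1}{2 \left(-173\right)}\right) - \left(57 + 88 \cdot 2\right) = \left(2 + \frac{1}{2} \left(- \frac{1}{173}\right)\right) - \left(57 + 176\right) = \left(2 - \frac{1}{346}\right) - 233 = \frac{691}{346} - 233 = - \frac{79927}{346}$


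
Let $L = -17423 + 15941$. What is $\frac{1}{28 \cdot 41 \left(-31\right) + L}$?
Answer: $- \frac{1}{37070} \approx -2.6976 \cdot 10^{-5}$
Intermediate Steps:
$L = -1482$
$\frac{1}{28 \cdot 41 \left(-31\right) + L} = \frac{1}{28 \cdot 41 \left(-31\right) - 1482} = \frac{1}{1148 \left(-31\right) - 1482} = \frac{1}{-35588 - 1482} = \frac{1}{-37070} = - \frac{1}{37070}$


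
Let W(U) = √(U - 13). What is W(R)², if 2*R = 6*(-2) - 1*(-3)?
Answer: -35/2 ≈ -17.500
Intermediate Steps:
R = -9/2 (R = (6*(-2) - 1*(-3))/2 = (-12 + 3)/2 = (½)*(-9) = -9/2 ≈ -4.5000)
W(U) = √(-13 + U)
W(R)² = (√(-13 - 9/2))² = (√(-35/2))² = (I*√70/2)² = -35/2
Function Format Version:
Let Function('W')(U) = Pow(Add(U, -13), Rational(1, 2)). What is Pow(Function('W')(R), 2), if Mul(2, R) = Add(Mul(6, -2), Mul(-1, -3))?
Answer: Rational(-35, 2) ≈ -17.500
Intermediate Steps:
R = Rational(-9, 2) (R = Mul(Rational(1, 2), Add(Mul(6, -2), Mul(-1, -3))) = Mul(Rational(1, 2), Add(-12, 3)) = Mul(Rational(1, 2), -9) = Rational(-9, 2) ≈ -4.5000)
Function('W')(U) = Pow(Add(-13, U), Rational(1, 2))
Pow(Function('W')(R), 2) = Pow(Pow(Add(-13, Rational(-9, 2)), Rational(1, 2)), 2) = Pow(Pow(Rational(-35, 2), Rational(1, 2)), 2) = Pow(Mul(Rational(1, 2), I, Pow(70, Rational(1, 2))), 2) = Rational(-35, 2)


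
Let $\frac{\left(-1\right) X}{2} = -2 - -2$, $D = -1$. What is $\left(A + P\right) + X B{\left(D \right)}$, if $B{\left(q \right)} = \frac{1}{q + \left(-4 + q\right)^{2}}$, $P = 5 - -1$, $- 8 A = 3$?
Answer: $\frac{45}{8} \approx 5.625$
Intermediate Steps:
$A = - \frac{3}{8}$ ($A = \left(- \frac{1}{8}\right) 3 = - \frac{3}{8} \approx -0.375$)
$X = 0$ ($X = - 2 \left(-2 - -2\right) = - 2 \left(-2 + 2\right) = \left(-2\right) 0 = 0$)
$P = 6$ ($P = 5 + 1 = 6$)
$\left(A + P\right) + X B{\left(D \right)} = \left(- \frac{3}{8} + 6\right) + \frac{0}{-1 + \left(-4 - 1\right)^{2}} = \frac{45}{8} + \frac{0}{-1 + \left(-5\right)^{2}} = \frac{45}{8} + \frac{0}{-1 + 25} = \frac{45}{8} + \frac{0}{24} = \frac{45}{8} + 0 \cdot \frac{1}{24} = \frac{45}{8} + 0 = \frac{45}{8}$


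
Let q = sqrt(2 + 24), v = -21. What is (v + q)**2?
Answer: (21 - sqrt(26))**2 ≈ 252.84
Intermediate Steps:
q = sqrt(26) ≈ 5.0990
(v + q)**2 = (-21 + sqrt(26))**2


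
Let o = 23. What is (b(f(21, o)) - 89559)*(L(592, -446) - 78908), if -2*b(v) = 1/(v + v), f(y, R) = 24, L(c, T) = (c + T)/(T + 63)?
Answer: 43306309640025/6128 ≈ 7.0670e+9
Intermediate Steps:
L(c, T) = (T + c)/(63 + T)
b(v) = -1/(4*v) (b(v) = -1/(2*(v + v)) = -1/(2*v)/2 = -1/(4*v))
(b(f(21, o)) - 89559)*(L(592, -446) - 78908) = (-¼/24 - 89559)*((-446 + 592)/(63 - 446) - 78908) = (-¼*1/24 - 89559)*(146/(-383) - 78908) = (-1/96 - 89559)*(-1/383*146 - 78908) = -8597665*(-146/383 - 78908)/96 = -8597665/96*(-30221910/383) = 43306309640025/6128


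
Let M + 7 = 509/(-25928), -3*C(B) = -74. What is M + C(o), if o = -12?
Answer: 1372657/77784 ≈ 17.647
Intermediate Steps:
C(B) = 74/3 (C(B) = -⅓*(-74) = 74/3)
M = -182005/25928 (M = -7 + 509/(-25928) = -7 + 509*(-1/25928) = -7 - 509/25928 = -182005/25928 ≈ -7.0196)
M + C(o) = -182005/25928 + 74/3 = 1372657/77784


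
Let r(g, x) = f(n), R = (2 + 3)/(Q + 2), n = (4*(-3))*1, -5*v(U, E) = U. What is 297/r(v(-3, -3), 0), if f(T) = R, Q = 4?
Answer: 1782/5 ≈ 356.40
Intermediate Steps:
v(U, E) = -U/5
n = -12 (n = -12*1 = -12)
R = 5/6 (R = (2 + 3)/(4 + 2) = 5/6 ≈ 0.83333)
f(T) = 5/6
r(g, x) = 5/6
297/r(v(-3, -3), 0) = 297/(5/6) = (6/5)*297 = 1782/5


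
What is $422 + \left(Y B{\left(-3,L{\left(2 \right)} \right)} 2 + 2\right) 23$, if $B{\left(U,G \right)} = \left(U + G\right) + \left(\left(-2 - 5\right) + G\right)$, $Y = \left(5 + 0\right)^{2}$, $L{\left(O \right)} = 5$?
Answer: $468$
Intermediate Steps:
$Y = 25$ ($Y = 5^{2} = 25$)
$B{\left(U,G \right)} = -7 + U + 2 G$ ($B{\left(U,G \right)} = \left(G + U\right) + \left(-7 + G\right) = -7 + U + 2 G$)
$422 + \left(Y B{\left(-3,L{\left(2 \right)} \right)} 2 + 2\right) 23 = 422 + \left(25 \left(-7 - 3 + 2 \cdot 5\right) 2 + 2\right) 23 = 422 + \left(25 \left(-7 - 3 + 10\right) 2 + 2\right) 23 = 422 + \left(25 \cdot 0 \cdot 2 + 2\right) 23 = 422 + \left(25 \cdot 0 + 2\right) 23 = 422 + \left(0 + 2\right) 23 = 422 + 2 \cdot 23 = 422 + 46 = 468$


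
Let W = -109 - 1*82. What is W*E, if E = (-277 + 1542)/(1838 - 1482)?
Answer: -241615/356 ≈ -678.69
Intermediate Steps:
W = -191 (W = -109 - 82 = -191)
E = 1265/356 ≈ 3.5534
W*E = -191*1265/356 = -241615/356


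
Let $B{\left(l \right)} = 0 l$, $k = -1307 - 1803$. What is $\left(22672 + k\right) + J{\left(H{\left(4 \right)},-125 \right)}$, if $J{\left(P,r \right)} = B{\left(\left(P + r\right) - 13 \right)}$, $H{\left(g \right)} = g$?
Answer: $19562$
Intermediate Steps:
$k = -3110$
$B{\left(l \right)} = 0$
$J{\left(P,r \right)} = 0$
$\left(22672 + k\right) + J{\left(H{\left(4 \right)},-125 \right)} = \left(22672 - 3110\right) + 0 = 19562 + 0 = 19562$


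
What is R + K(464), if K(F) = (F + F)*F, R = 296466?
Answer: 727058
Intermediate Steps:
K(F) = 2*F² (K(F) = (2*F)*F = 2*F²)
R + K(464) = 296466 + 2*464² = 296466 + 2*215296 = 296466 + 430592 = 727058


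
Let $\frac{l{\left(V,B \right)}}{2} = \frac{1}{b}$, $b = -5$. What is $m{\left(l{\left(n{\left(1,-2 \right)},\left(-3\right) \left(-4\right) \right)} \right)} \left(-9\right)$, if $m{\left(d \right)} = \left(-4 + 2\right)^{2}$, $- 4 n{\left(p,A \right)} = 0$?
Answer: $-36$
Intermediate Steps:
$n{\left(p,A \right)} = 0$ ($n{\left(p,A \right)} = \left(- \frac{1}{4}\right) 0 = 0$)
$l{\left(V,B \right)} = - \frac{2}{5}$ ($l{\left(V,B \right)} = \frac{2}{-5} = 2 \left(- \frac{1}{5}\right) = - \frac{2}{5}$)
$m{\left(d \right)} = 4$ ($m{\left(d \right)} = \left(-2\right)^{2} = 4$)
$m{\left(l{\left(n{\left(1,-2 \right)},\left(-3\right) \left(-4\right) \right)} \right)} \left(-9\right) = 4 \left(-9\right) = -36$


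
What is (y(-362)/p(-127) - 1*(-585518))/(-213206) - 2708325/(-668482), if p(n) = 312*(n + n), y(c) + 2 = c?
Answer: 902862704593/691742499672 ≈ 1.3052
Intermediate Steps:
y(c) = -2 + c
p(n) = 624*n (p(n) = 312*(2*n) = 624*n)
(y(-362)/p(-127) - 1*(-585518))/(-213206) - 2708325/(-668482) = ((-2 - 362)/((624*(-127))) - 1*(-585518))/(-213206) - 2708325/(-668482) = (-364/(-79248) + 585518)*(-1/213206) - 2708325*(-1/668482) = (-364*(-1/79248) + 585518)*(-1/213206) + 2708325/668482 = (7/1524 + 585518)*(-1/213206) + 2708325/668482 = (892329439/1524)*(-1/213206) + 2708325/668482 = -5683627/2069592 + 2708325/668482 = 902862704593/691742499672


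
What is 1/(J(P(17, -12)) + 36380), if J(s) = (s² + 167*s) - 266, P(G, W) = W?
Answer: 1/34254 ≈ 2.9194e-5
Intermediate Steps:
J(s) = -266 + s² + 167*s
1/(J(P(17, -12)) + 36380) = 1/((-266 + (-12)² + 167*(-12)) + 36380) = 1/((-266 + 144 - 2004) + 36380) = 1/(-2126 + 36380) = 1/34254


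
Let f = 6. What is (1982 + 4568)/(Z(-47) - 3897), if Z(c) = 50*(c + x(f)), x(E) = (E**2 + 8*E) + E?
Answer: -6550/1747 ≈ -3.7493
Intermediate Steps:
x(E) = E**2 + 9*E
Z(c) = 4500 + 50*c (Z(c) = 50*(c + 6*(9 + 6)) = 50*(c + 6*15) = 50*(c + 90) = 50*(90 + c) = 4500 + 50*c)
(1982 + 4568)/(Z(-47) - 3897) = (1982 + 4568)/((4500 + 50*(-47)) - 3897) = 6550/((4500 - 2350) - 3897) = 6550/(2150 - 3897) = 6550/(-1747) = 6550*(-1/1747) = -6550/1747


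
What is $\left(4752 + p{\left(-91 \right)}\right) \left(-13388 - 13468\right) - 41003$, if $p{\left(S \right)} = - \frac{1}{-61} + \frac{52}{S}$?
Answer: $- \frac{54504760433}{427} \approx -1.2765 \cdot 10^{8}$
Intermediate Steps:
$p{\left(S \right)} = \frac{1}{61} + \frac{52}{S}$ ($p{\left(S \right)} = \left(-1\right) \left(- \frac{1}{61}\right) + \frac{52}{S} = \frac{1}{61} + \frac{52}{S}$)
$\left(4752 + p{\left(-91 \right)}\right) \left(-13388 - 13468\right) - 41003 = \left(4752 + \frac{3172 - 91}{61 \left(-91\right)}\right) \left(-13388 - 13468\right) - 41003 = \left(4752 + \frac{1}{61} \left(- \frac{1}{91}\right) 3081\right) \left(-26856\right) - 41003 = \left(4752 - \frac{237}{427}\right) \left(-26856\right) - 41003 = \frac{2028867}{427} \left(-26856\right) - 41003 = - \frac{54487252152}{427} - 41003 = - \frac{54504760433}{427}$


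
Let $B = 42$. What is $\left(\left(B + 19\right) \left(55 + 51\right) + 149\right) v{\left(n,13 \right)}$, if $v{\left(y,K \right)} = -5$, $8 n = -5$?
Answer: $-33075$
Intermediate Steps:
$n = - \frac{5}{8}$ ($n = \frac{1}{8} \left(-5\right) = - \frac{5}{8} \approx -0.625$)
$\left(\left(B + 19\right) \left(55 + 51\right) + 149\right) v{\left(n,13 \right)} = \left(\left(42 + 19\right) \left(55 + 51\right) + 149\right) \left(-5\right) = \left(61 \cdot 106 + 149\right) \left(-5\right) = \left(6466 + 149\right) \left(-5\right) = 6615 \left(-5\right) = -33075$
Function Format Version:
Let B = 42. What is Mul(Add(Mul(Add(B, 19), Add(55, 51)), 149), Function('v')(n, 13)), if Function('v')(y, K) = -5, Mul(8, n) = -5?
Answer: -33075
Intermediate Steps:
n = Rational(-5, 8) (n = Mul(Rational(1, 8), -5) = Rational(-5, 8) ≈ -0.62500)
Mul(Add(Mul(Add(B, 19), Add(55, 51)), 149), Function('v')(n, 13)) = Mul(Add(Mul(Add(42, 19), Add(55, 51)), 149), -5) = Mul(Add(Mul(61, 106), 149), -5) = Mul(Add(6466, 149), -5) = Mul(6615, -5) = -33075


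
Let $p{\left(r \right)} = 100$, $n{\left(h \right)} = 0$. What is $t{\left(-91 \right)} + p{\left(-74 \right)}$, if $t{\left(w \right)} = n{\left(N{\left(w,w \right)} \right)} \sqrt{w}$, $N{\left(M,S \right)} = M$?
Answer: $100$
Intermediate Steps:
$t{\left(w \right)} = 0$ ($t{\left(w \right)} = 0 \sqrt{w} = 0$)
$t{\left(-91 \right)} + p{\left(-74 \right)} = 0 + 100 = 100$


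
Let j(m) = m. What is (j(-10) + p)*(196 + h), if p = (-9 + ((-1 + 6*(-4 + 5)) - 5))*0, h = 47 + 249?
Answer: -4920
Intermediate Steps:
h = 296
p = 0 (p = (-9 + ((-1 + 6*1) - 5))*0 = (-9 + ((-1 + 6) - 5))*0 = (-9 + (5 - 5))*0 = (-9 + 0)*0 = -9*0 = 0)
(j(-10) + p)*(196 + h) = (-10 + 0)*(196 + 296) = -10*492 = -4920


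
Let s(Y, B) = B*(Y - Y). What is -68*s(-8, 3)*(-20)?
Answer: 0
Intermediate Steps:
s(Y, B) = 0 (s(Y, B) = B*0 = 0)
-68*s(-8, 3)*(-20) = -68*0*(-20) = 0*(-20) = 0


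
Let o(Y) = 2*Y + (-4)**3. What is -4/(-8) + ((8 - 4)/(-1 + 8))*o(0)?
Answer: -505/14 ≈ -36.071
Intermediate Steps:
o(Y) = -64 + 2*Y (o(Y) = 2*Y - 64 = -64 + 2*Y)
-4/(-8) + ((8 - 4)/(-1 + 8))*o(0) = -4/(-8) + ((8 - 4)/(-1 + 8))*(-64 + 2*0) = -4*(-1/8) + (4/7)*(-64 + 0) = 1/2 + (4*(1/7))*(-64) = 1/2 + (4/7)*(-64) = 1/2 - 256/7 = -505/14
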